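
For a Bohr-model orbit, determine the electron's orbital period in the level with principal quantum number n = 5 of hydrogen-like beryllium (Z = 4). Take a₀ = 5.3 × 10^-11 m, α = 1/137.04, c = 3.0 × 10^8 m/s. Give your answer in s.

r = n²a₀/Z = 5²·5.3 × 10^-11/4 = 3.3 × 10^-10 m
v = Zαc/n = 4·0.0073·3.0 × 10^8/5 = 1.8 × 10^6 m/s
T = 2πr/v = 1.2 × 10^-15 s

1.2 × 10^-15 s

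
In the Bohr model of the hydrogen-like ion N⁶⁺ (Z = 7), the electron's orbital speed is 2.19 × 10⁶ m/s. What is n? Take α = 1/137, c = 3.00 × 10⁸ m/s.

7

v_n = Zαc/n ⇒ n = Zαc/v = 7 × 0.00730 × 3.00 × 10⁸ / 2.19 × 10⁶ ≈ 7.00
n = 7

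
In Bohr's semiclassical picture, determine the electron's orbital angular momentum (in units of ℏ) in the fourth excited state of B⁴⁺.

5

L_n = nℏ, so L/ℏ = n = 5.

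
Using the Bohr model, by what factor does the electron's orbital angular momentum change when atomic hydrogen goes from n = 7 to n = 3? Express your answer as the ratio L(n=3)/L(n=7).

L = nℏ depends only on n, so L ∝ n.
L(n=3)/L(n=7) = (3/7)^1 = 3/7

3/7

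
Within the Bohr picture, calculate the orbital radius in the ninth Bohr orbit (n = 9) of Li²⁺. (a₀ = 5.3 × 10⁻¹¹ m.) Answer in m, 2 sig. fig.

1.4 × 10⁻⁹ m

r_n = n²a₀/Z = 9² × 5.3 × 10⁻¹¹ / 3
    = 81 × 5.3 × 10⁻¹¹ / 3 = 1.4 × 10⁻⁹ m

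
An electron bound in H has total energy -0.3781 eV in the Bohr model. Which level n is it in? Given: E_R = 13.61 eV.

E_n = −E_R Z²/n² ⇒ n² = E_R Z²/(−E_n) = 13.61 × 1² / 0.3781 ≈ 36.00
n = 6

6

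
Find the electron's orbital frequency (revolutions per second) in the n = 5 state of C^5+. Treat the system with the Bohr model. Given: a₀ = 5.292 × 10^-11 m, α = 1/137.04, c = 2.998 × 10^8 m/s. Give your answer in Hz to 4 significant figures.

r = n²a₀/Z = 2.205 × 10^-10 m, v = Zαc/n = 2.625 × 10^6 m/s
f = v/(2πr) = 1.895 × 10^15 Hz

1.895 × 10^15 Hz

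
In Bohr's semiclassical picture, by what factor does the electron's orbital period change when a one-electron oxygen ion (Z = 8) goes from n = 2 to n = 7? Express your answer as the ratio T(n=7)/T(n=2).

343/8

T ∝ Z^-2 · n^3; with Z fixed, T ∝ n^3.
T(n=7)/T(n=2) = (7/2)^3 = 343/8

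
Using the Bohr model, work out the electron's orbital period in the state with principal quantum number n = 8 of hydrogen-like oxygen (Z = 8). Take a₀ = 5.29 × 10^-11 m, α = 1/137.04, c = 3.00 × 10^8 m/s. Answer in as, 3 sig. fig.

r = n²a₀/Z = 8²·5.29 × 10^-11/8 = 4.23 × 10^-10 m
v = Zαc/n = 8·0.00730·3.00 × 10^8/8 = 2.19 × 10^6 m/s
T = 2πr/v = 1.21 × 10^-15 s = 1210 as

1210 as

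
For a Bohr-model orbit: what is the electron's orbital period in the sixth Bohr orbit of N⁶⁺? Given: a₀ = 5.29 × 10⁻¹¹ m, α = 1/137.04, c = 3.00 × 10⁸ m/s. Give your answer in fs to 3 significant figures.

r = n²a₀/Z = 6²·5.29 × 10⁻¹¹/7 = 2.72 × 10⁻¹⁰ m
v = Zαc/n = 7·0.00730·3.00 × 10⁸/6 = 2.55 × 10⁶ m/s
T = 2πr/v = 6.69 × 10⁻¹⁶ s = 0.669 fs

0.669 fs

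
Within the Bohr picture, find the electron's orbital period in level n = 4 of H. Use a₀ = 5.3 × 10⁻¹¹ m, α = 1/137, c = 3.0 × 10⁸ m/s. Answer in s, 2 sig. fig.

9.7 × 10⁻¹⁵ s

r = n²a₀/Z = 4²·5.3 × 10⁻¹¹/1 = 8.5 × 10⁻¹⁰ m
v = Zαc/n = 1·0.0073·3.0 × 10⁸/4 = 5.5 × 10⁵ m/s
T = 2πr/v = 9.7 × 10⁻¹⁵ s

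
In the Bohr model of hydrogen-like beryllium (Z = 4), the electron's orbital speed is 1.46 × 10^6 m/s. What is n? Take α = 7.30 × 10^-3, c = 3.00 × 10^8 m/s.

6

v_n = Zαc/n ⇒ n = Zαc/v = 4 × 0.00730 × 3.00 × 10^8 / 1.46 × 10^6 ≈ 6.00
n = 6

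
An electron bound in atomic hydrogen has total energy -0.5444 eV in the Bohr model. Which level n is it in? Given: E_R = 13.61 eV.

E_n = −E_R Z²/n² ⇒ n² = E_R Z²/(−E_n) = 13.61 × 1² / 0.5444 ≈ 25.00
n = 5

5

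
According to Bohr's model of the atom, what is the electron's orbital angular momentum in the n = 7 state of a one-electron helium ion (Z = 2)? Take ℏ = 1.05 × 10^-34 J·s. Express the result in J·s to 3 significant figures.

L_n = nℏ = 7 × 1.05 × 10^-34 = 7.35 × 10^-34 J·s

7.35 × 10^-34 J·s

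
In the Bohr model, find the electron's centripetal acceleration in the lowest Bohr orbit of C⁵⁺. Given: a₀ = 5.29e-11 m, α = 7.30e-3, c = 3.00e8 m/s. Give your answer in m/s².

1.96e25 m/s²

r = n²a₀/Z = 8.82e-12 m, v = Zαc/n = 1.31e7 m/s
a = v²/r = (1.31e7)² / 8.82e-12 = 1.96e25 m/s²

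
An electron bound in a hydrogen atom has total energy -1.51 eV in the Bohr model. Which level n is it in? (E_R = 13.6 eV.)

3

E_n = −E_R Z²/n² ⇒ n² = E_R Z²/(−E_n) = 13.6 × 1² / 1.51 ≈ 9.01
n = 3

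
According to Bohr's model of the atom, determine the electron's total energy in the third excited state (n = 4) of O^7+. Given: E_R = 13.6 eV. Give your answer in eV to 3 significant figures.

-54.4 eV

E_n = −E_R·Z²/n² = −13.6 × 8²/4² = -54.4 eV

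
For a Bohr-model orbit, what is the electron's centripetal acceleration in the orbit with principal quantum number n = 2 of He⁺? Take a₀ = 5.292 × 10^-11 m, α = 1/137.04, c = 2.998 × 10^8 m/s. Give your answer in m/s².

4.522 × 10^22 m/s²

r = n²a₀/Z = 1.058 × 10^-10 m, v = Zαc/n = 2.188 × 10^6 m/s
a = v²/r = (2.188 × 10^6)² / 1.058 × 10^-10 = 4.522 × 10^22 m/s²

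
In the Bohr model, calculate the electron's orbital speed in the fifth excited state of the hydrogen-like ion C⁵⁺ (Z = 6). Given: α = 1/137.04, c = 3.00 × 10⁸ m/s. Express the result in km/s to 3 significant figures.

v_n = Zαc/n = 6 × 0.00730 × 3.00 × 10⁸ / 6
    = 2190 km/s

2190 km/s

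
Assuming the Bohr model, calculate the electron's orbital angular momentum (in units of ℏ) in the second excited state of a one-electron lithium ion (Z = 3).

3

L_n = nℏ, so L/ℏ = n = 3.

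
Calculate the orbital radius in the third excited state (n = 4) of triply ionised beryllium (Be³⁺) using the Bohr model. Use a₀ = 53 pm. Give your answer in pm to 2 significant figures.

210 pm

r_n = n²a₀/Z = 4² × 53 / 4
    = 16 × 53 / 4 = 210 pm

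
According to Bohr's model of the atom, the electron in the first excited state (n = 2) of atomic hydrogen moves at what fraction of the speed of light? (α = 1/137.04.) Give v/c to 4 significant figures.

v_n = Zαc/n, so v/c = Zα/n = 1 × 0.007297 / 2 = 0.003649

0.003649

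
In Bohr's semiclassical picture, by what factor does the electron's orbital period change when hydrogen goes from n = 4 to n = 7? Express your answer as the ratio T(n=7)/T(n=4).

T ∝ Z^-2 · n^3; with Z fixed, T ∝ n^3.
T(n=7)/T(n=4) = (7/4)^3 = 343/64

343/64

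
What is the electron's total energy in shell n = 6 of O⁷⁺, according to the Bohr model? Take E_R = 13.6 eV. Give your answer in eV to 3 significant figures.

E_n = −E_R·Z²/n² = −13.6 × 8²/6² = -24.2 eV

-24.2 eV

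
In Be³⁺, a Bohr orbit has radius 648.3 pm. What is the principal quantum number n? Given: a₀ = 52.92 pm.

r_n = n²a₀/Z ⇒ n² = rZ/a₀ = 648.3 × 4 / 52.92 ≈ 49.00
n = 7

7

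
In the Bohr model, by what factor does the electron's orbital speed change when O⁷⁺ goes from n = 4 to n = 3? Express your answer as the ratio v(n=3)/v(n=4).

4/3

v ∝ Z^1 · n^-1; with Z fixed, v ∝ n^-1.
v(n=3)/v(n=4) = (3/4)^-1 = 4/3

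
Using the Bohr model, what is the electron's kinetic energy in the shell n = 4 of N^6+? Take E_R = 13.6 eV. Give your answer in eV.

41.6 eV

For a Coulomb orbit the virial theorem gives K = −E_n.
E_n = −E_R·Z²/n², so K = E_R·Z²/n² = 13.6 × 7²/4² = 41.6 eV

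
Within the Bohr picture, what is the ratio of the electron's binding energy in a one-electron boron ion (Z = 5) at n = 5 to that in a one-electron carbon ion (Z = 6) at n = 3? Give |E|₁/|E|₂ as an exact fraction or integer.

|E| ∝ Z^2 · n^-2
|E|₁/|E|₂ = (5/6)^2 · (5/3)^-2 = 1/4

1/4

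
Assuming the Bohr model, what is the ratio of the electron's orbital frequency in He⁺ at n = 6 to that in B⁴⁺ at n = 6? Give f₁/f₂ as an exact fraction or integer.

f ∝ Z^2 · n^-3
f₁/f₂ = (2/5)^2 · (6/6)^-3 = 4/25

4/25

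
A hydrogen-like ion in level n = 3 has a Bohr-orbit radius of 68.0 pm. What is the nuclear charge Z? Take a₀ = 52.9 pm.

7

r_n = n²a₀/Z ⇒ Z = n²a₀/r = 3² × 52.9 / 68.0 ≈ 7.00
Z = 7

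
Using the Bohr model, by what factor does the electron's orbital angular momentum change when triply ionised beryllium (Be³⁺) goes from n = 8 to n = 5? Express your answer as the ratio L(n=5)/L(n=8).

5/8

L = nℏ depends only on n, so L ∝ n.
L(n=5)/L(n=8) = (5/8)^1 = 5/8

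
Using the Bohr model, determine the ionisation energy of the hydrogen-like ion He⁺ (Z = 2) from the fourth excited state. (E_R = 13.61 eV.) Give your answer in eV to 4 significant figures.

2.178 eV

E_n = −E_R·Z²/n² = −13.61 × 2²/5² eV = -2.178 eV
Ionisation energy = −E_n = 2.178 eV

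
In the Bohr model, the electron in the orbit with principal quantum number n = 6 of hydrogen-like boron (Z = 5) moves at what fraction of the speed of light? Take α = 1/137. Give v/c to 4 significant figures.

v_n = Zαc/n, so v/c = Zα/n = 5 × 0.007299 / 6 = 0.006083

0.006083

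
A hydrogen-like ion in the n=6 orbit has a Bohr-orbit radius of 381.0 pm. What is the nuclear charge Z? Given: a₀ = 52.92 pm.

r_n = n²a₀/Z ⇒ Z = n²a₀/r = 6² × 52.92 / 381.0 ≈ 5.00
Z = 5

5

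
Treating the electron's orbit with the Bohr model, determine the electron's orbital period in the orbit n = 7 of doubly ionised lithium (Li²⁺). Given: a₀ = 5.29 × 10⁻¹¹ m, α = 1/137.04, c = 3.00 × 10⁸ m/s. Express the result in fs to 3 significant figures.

r = n²a₀/Z = 7²·5.29 × 10⁻¹¹/3 = 8.64 × 10⁻¹⁰ m
v = Zαc/n = 3·0.00730·3.00 × 10⁸/7 = 9.38 × 10⁵ m/s
T = 2πr/v = 5.79 × 10⁻¹⁵ s = 5.79 fs

5.79 fs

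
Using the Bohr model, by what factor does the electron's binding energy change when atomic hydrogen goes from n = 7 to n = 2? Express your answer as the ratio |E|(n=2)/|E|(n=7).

|E| ∝ Z^2 · n^-2; with Z fixed, |E| ∝ n^-2.
|E|(n=2)/|E|(n=7) = (2/7)^-2 = 49/4

49/4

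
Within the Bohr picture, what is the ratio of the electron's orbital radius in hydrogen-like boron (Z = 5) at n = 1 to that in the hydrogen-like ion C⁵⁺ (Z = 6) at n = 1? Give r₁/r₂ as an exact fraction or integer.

6/5

r ∝ Z^-1 · n^2
r₁/r₂ = (5/6)^-1 · (1/1)^2 = 6/5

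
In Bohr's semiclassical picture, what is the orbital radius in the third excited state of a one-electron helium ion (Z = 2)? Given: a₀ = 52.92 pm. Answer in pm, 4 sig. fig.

423.4 pm

r_n = n²a₀/Z = 4² × 52.92 / 2
    = 16 × 52.92 / 2 = 423.4 pm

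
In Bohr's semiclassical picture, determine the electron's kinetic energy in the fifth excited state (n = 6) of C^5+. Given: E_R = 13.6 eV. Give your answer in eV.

13.6 eV

For a Coulomb orbit the virial theorem gives K = −E_n.
E_n = −E_R·Z²/n², so K = E_R·Z²/n² = 13.6 × 6²/6² = 13.6 eV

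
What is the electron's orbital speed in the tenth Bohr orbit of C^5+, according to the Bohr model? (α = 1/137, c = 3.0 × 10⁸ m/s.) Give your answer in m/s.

1.3 × 10⁶ m/s

v_n = Zαc/n = 6 × 0.0073 × 3.0 × 10⁸ / 10
    = 1.3 × 10⁶ m/s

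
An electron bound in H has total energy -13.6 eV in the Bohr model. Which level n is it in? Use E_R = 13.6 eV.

1

E_n = −E_R Z²/n² ⇒ n² = E_R Z²/(−E_n) = 13.6 × 1² / 13.6 ≈ 1.00
n = 1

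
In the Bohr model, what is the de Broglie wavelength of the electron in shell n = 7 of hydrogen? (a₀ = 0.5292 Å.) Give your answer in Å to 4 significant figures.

The Bohr quantisation condition is nλ = 2πr_n.
r_n = n²a₀/Z = 25.93 Å
λ = 2πr_n/n = 2π·25.93/7 = 23.28 Å

23.28 Å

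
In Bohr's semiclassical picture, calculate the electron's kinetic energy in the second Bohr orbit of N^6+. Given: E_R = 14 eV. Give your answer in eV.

For a Coulomb orbit the virial theorem gives K = −E_n.
E_n = −E_R·Z²/n², so K = E_R·Z²/n² = 14 × 7²/2² = 170 eV

170 eV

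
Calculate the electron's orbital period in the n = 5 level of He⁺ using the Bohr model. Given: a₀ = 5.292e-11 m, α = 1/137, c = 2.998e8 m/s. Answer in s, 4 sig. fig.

4.748e-15 s

r = n²a₀/Z = 5²·5.292e-11/2 = 6.615e-10 m
v = Zαc/n = 2·0.007299·2.998e8/5 = 8.753e5 m/s
T = 2πr/v = 4.748e-15 s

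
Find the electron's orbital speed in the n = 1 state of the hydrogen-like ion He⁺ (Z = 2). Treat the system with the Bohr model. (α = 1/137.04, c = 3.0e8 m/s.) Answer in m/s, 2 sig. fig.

v_n = Zαc/n = 2 × 0.0073 × 3.0e8 / 1
    = 4.4e6 m/s

4.4e6 m/s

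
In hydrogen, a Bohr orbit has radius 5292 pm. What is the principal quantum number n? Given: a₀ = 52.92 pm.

10

r_n = n²a₀/Z ⇒ n² = rZ/a₀ = 5292 × 1 / 52.92 ≈ 100.00
n = 10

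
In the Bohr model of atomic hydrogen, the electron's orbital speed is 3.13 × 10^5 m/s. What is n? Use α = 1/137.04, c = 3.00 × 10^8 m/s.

7

v_n = Zαc/n ⇒ n = Zαc/v = 1 × 0.00730 × 3.00 × 10^8 / 3.13 × 10^5 ≈ 6.99
n = 7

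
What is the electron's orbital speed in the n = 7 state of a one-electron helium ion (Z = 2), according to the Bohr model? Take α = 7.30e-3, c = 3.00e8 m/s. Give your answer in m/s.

v_n = Zαc/n = 2 × 0.00730 × 3.00e8 / 7
    = 6.26e5 m/s

6.26e5 m/s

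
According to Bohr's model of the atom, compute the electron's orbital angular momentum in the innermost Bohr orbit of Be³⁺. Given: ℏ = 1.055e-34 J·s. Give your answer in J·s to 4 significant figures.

L_n = nℏ = 1 × 1.055e-34 = 1.055e-34 J·s

1.055e-34 J·s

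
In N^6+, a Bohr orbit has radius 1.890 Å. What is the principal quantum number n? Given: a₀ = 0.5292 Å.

r_n = n²a₀/Z ⇒ n² = rZ/a₀ = 1.890 × 7 / 0.5292 ≈ 25.00
n = 5

5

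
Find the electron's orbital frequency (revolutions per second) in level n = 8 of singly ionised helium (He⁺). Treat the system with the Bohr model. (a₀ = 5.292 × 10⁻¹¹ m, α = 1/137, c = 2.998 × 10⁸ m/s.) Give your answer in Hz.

5.142 × 10¹³ Hz

r = n²a₀/Z = 1.693 × 10⁻⁹ m, v = Zαc/n = 5.471 × 10⁵ m/s
f = v/(2πr) = 5.142 × 10¹³ Hz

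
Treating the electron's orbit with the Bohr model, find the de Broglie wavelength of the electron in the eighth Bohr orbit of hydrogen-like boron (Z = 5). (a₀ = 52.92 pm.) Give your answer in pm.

532.0 pm

The Bohr quantisation condition is nλ = 2πr_n.
r_n = n²a₀/Z = 677.4 pm
λ = 2πr_n/n = 2π·677.4/8 = 532.0 pm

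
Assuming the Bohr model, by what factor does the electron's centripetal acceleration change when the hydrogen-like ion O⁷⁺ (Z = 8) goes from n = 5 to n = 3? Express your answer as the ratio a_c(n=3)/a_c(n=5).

625/81

a_c ∝ Z^3 · n^-4; with Z fixed, a_c ∝ n^-4.
a_c(n=3)/a_c(n=5) = (3/5)^-4 = 625/81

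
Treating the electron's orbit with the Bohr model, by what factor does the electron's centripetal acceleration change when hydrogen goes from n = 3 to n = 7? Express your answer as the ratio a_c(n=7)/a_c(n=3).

a_c ∝ Z^3 · n^-4; with Z fixed, a_c ∝ n^-4.
a_c(n=7)/a_c(n=3) = (7/3)^-4 = 81/2401

81/2401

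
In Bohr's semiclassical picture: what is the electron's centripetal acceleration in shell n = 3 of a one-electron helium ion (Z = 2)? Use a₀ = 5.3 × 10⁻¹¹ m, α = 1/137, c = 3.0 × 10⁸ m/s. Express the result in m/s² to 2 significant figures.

r = n²a₀/Z = 2.4 × 10⁻¹⁰ m, v = Zαc/n = 1.5 × 10⁶ m/s
a = v²/r = (1.5 × 10⁶)² / 2.4 × 10⁻¹⁰ = 8.9 × 10²¹ m/s²

8.9 × 10²¹ m/s²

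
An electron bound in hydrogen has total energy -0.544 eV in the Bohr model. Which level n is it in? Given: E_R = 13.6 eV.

E_n = −E_R Z²/n² ⇒ n² = E_R Z²/(−E_n) = 13.6 × 1² / 0.544 ≈ 25.00
n = 5

5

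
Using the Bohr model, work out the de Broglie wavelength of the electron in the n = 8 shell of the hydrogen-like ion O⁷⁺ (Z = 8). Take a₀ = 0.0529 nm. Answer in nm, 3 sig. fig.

The Bohr quantisation condition is nλ = 2πr_n.
r_n = n²a₀/Z = 0.423 nm
λ = 2πr_n/n = 2π·0.423/8 = 0.332 nm

0.332 nm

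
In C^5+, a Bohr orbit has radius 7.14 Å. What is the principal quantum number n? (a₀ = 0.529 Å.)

9

r_n = n²a₀/Z ⇒ n² = rZ/a₀ = 7.14 × 6 / 0.529 ≈ 80.98
n = 9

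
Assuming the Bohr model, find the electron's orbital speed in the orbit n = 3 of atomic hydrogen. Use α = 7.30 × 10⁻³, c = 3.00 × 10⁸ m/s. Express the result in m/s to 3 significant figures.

7.30 × 10⁵ m/s

v_n = Zαc/n = 1 × 0.00730 × 3.00 × 10⁸ / 3
    = 7.30 × 10⁵ m/s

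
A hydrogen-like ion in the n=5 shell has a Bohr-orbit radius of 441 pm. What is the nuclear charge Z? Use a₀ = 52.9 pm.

3

r_n = n²a₀/Z ⇒ Z = n²a₀/r = 5² × 52.9 / 441 ≈ 3.00
Z = 3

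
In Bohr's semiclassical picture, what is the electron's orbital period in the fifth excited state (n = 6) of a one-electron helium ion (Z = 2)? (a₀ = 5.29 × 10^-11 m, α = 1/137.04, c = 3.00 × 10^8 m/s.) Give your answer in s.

r = n²a₀/Z = 6²·5.29 × 10^-11/2 = 9.52 × 10^-10 m
v = Zαc/n = 2·0.00730·3.00 × 10^8/6 = 7.30 × 10^5 m/s
T = 2πr/v = 8.20 × 10^-15 s

8.20 × 10^-15 s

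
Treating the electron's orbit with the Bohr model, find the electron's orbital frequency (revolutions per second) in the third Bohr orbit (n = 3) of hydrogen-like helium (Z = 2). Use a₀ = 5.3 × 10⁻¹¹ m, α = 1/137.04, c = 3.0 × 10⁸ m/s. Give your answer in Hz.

r = n²a₀/Z = 2.4 × 10⁻¹⁰ m, v = Zαc/n = 1.5 × 10⁶ m/s
f = v/(2πr) = 9.7 × 10¹⁴ Hz

9.7 × 10¹⁴ Hz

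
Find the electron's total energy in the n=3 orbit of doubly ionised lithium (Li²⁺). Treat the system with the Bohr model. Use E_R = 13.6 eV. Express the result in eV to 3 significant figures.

-13.6 eV

E_n = −E_R·Z²/n² = −13.6 × 3²/3² = -13.6 eV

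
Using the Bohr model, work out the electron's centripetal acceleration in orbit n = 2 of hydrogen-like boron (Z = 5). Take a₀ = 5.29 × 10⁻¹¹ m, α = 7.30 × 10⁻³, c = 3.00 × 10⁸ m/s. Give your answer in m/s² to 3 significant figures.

r = n²a₀/Z = 4.23 × 10⁻¹¹ m, v = Zαc/n = 5.47 × 10⁶ m/s
a = v²/r = (5.47 × 10⁶)² / 4.23 × 10⁻¹¹ = 7.08 × 10²³ m/s²

7.08 × 10²³ m/s²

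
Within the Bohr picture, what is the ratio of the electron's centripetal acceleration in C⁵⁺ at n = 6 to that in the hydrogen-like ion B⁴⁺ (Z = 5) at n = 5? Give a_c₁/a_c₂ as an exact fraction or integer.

a_c ∝ Z^3 · n^-4
a_c₁/a_c₂ = (6/5)^3 · (6/5)^-4 = 5/6

5/6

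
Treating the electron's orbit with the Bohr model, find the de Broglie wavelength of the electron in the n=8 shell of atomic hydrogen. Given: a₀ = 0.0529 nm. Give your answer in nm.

2.66 nm

The Bohr quantisation condition is nλ = 2πr_n.
r_n = n²a₀/Z = 3.39 nm
λ = 2πr_n/n = 2π·3.39/8 = 2.66 nm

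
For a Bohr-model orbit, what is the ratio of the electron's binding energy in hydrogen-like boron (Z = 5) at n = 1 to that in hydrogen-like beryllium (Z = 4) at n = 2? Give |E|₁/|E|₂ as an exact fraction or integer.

|E| ∝ Z^2 · n^-2
|E|₁/|E|₂ = (5/4)^2 · (1/2)^-2 = 25/4

25/4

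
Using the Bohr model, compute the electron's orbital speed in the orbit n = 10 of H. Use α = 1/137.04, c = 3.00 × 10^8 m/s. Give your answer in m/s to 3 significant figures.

v_n = Zαc/n = 1 × 0.00730 × 3.00 × 10^8 / 10
    = 2.19 × 10^5 m/s

2.19 × 10^5 m/s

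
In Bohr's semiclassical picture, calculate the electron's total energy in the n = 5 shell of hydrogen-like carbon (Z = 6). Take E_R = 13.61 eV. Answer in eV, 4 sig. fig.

-19.60 eV

E_n = −E_R·Z²/n² = −13.61 × 6²/5² = -19.60 eV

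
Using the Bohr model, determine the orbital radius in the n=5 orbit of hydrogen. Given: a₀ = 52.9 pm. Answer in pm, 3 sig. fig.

1320 pm

r_n = n²a₀/Z = 5² × 52.9 / 1
    = 25 × 52.9 / 1 = 1320 pm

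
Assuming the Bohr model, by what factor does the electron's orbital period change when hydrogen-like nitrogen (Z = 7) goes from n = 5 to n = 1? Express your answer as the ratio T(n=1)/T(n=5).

1/125

T ∝ Z^-2 · n^3; with Z fixed, T ∝ n^3.
T(n=1)/T(n=5) = (1/5)^3 = 1/125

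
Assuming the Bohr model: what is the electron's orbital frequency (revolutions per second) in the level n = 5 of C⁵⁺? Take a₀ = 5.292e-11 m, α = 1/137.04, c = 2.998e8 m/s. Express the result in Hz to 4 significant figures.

r = n²a₀/Z = 2.205e-10 m, v = Zαc/n = 2.625e6 m/s
f = v/(2πr) = 1.895e15 Hz

1.895e15 Hz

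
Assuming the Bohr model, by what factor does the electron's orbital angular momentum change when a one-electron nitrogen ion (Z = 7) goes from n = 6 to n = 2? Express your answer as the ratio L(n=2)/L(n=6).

L = nℏ depends only on n, so L ∝ n.
L(n=2)/L(n=6) = (2/6)^1 = 1/3

1/3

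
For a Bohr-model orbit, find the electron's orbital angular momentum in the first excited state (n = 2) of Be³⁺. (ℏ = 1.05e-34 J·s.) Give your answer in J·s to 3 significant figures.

2.10e-34 J·s

L_n = nℏ = 2 × 1.05e-34 = 2.10e-34 J·s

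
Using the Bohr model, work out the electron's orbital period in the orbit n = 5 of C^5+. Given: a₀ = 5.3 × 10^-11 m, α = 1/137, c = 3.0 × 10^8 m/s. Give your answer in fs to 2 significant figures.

0.53 fs

r = n²a₀/Z = 5²·5.3 × 10^-11/6 = 2.2 × 10^-10 m
v = Zαc/n = 6·0.0073·3.0 × 10^8/5 = 2.6 × 10^6 m/s
T = 2πr/v = 5.3 × 10^-16 s = 0.53 fs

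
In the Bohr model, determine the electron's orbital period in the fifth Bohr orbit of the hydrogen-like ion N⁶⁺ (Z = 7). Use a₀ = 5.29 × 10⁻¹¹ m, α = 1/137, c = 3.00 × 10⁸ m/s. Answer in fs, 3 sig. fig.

0.387 fs

r = n²a₀/Z = 5²·5.29 × 10⁻¹¹/7 = 1.89 × 10⁻¹⁰ m
v = Zαc/n = 7·0.00730·3.00 × 10⁸/5 = 3.07 × 10⁶ m/s
T = 2πr/v = 3.87 × 10⁻¹⁶ s = 0.387 fs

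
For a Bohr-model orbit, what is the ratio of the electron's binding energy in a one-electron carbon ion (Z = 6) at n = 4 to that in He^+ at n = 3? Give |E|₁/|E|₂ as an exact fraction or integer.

81/16

|E| ∝ Z^2 · n^-2
|E|₁/|E|₂ = (6/2)^2 · (4/3)^-2 = 81/16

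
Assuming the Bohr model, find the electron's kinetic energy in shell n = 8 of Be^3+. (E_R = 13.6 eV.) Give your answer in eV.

3.40 eV

For a Coulomb orbit the virial theorem gives K = −E_n.
E_n = −E_R·Z²/n², so K = E_R·Z²/n² = 13.6 × 4²/8² = 3.40 eV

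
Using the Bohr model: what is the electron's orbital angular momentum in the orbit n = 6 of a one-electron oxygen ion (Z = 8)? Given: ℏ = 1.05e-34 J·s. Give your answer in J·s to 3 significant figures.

L_n = nℏ = 6 × 1.05e-34 = 6.30e-34 J·s

6.30e-34 J·s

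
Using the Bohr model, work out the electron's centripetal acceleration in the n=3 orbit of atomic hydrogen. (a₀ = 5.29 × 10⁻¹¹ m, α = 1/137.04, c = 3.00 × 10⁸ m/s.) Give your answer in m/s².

1.12 × 10²¹ m/s²

r = n²a₀/Z = 4.76 × 10⁻¹⁰ m, v = Zαc/n = 7.30 × 10⁵ m/s
a = v²/r = (7.30 × 10⁵)² / 4.76 × 10⁻¹⁰ = 1.12 × 10²¹ m/s²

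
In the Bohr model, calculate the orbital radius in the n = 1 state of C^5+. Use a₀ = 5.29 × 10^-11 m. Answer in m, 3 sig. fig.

r_n = n²a₀/Z = 1² × 5.29 × 10^-11 / 6
    = 1 × 5.29 × 10^-11 / 6 = 8.82 × 10^-12 m

8.82 × 10^-12 m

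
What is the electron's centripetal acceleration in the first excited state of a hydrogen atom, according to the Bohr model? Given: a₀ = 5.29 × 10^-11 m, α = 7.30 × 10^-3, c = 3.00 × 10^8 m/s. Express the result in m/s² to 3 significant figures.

5.67 × 10^21 m/s²

r = n²a₀/Z = 2.12 × 10^-10 m, v = Zαc/n = 1.09 × 10^6 m/s
a = v²/r = (1.09 × 10^6)² / 2.12 × 10^-10 = 5.67 × 10^21 m/s²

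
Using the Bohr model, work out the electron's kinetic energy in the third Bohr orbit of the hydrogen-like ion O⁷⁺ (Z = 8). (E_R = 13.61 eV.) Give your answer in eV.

For a Coulomb orbit the virial theorem gives K = −E_n.
E_n = −E_R·Z²/n², so K = E_R·Z²/n² = 13.61 × 8²/3² = 96.78 eV

96.78 eV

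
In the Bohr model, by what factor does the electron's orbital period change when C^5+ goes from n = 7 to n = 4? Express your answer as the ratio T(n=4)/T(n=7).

T ∝ Z^-2 · n^3; with Z fixed, T ∝ n^3.
T(n=4)/T(n=7) = (4/7)^3 = 64/343

64/343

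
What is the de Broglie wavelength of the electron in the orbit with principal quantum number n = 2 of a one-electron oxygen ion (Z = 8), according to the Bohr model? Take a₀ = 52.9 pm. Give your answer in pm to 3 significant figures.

The Bohr quantisation condition is nλ = 2πr_n.
r_n = n²a₀/Z = 26.4 pm
λ = 2πr_n/n = 2π·26.4/2 = 83.1 pm

83.1 pm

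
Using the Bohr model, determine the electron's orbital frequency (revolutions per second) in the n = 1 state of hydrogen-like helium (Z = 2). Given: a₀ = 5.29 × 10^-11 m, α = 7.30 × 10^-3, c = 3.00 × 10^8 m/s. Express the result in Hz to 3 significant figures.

2.64 × 10^16 Hz

r = n²a₀/Z = 2.65 × 10^-11 m, v = Zαc/n = 4.38 × 10^6 m/s
f = v/(2πr) = 2.64 × 10^16 Hz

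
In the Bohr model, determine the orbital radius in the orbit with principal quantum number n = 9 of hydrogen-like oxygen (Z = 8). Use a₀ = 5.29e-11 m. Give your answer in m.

5.36e-10 m

r_n = n²a₀/Z = 9² × 5.29e-11 / 8
    = 81 × 5.29e-11 / 8 = 5.36e-10 m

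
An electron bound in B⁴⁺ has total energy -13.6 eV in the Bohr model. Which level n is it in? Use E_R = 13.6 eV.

E_n = −E_R Z²/n² ⇒ n² = E_R Z²/(−E_n) = 13.6 × 5² / 13.6 ≈ 25.00
n = 5

5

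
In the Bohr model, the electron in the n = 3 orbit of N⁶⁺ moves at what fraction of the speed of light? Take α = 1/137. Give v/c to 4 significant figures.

0.01703

v_n = Zαc/n, so v/c = Zα/n = 7 × 0.007299 / 3 = 0.01703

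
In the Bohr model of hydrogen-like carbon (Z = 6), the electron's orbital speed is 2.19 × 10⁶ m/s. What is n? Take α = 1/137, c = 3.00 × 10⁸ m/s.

v_n = Zαc/n ⇒ n = Zαc/v = 6 × 0.00730 × 3.00 × 10⁸ / 2.19 × 10⁶ ≈ 6.00
n = 6

6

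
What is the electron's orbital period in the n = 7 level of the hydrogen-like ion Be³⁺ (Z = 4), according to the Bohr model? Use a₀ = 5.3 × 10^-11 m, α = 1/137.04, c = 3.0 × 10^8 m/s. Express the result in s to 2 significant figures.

r = n²a₀/Z = 7²·5.3 × 10^-11/4 = 6.5 × 10^-10 m
v = Zαc/n = 4·0.0073·3.0 × 10^8/7 = 1.3 × 10^6 m/s
T = 2πr/v = 3.3 × 10^-15 s

3.3 × 10^-15 s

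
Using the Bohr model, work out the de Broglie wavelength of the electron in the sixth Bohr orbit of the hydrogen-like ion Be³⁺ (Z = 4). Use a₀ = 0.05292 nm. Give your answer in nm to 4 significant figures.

0.4988 nm

The Bohr quantisation condition is nλ = 2πr_n.
r_n = n²a₀/Z = 0.4763 nm
λ = 2πr_n/n = 2π·0.4763/6 = 0.4988 nm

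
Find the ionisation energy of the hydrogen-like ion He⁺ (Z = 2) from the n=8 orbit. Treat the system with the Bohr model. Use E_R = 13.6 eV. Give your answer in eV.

0.850 eV

E_n = −E_R·Z²/n² = −13.6 × 2²/8² eV = -0.850 eV
Ionisation energy = −E_n = 0.850 eV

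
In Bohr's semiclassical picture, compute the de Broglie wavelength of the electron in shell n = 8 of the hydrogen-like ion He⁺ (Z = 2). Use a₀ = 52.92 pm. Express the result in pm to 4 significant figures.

1330 pm

The Bohr quantisation condition is nλ = 2πr_n.
r_n = n²a₀/Z = 1693 pm
λ = 2πr_n/n = 2π·1693/8 = 1330 pm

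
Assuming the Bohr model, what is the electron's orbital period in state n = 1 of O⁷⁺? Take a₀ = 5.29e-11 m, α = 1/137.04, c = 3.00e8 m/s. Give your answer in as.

r = n²a₀/Z = 1²·5.29e-11/8 = 6.61e-12 m
v = Zαc/n = 8·0.00730·3.00e8/1 = 1.75e7 m/s
T = 2πr/v = 2.37e-18 s = 2.37 as

2.37 as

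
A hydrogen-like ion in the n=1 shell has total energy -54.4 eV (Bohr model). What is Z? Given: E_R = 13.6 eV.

E_n = −E_R Z²/n² ⇒ Z² = −E_n n²/E_R = 54.4 × 1² / 13.6 ≈ 4.00
Z = 2

2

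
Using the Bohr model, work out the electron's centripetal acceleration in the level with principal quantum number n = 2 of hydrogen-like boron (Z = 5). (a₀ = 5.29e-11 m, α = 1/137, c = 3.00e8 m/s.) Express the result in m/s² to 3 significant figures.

r = n²a₀/Z = 4.23e-11 m, v = Zαc/n = 5.47e6 m/s
a = v²/r = (5.47e6)² / 4.23e-11 = 7.08e23 m/s²

7.08e23 m/s²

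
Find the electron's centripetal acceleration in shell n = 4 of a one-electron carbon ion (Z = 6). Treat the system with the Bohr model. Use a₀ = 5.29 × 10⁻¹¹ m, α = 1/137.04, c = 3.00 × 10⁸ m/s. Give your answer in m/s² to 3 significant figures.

r = n²a₀/Z = 1.41 × 10⁻¹⁰ m, v = Zαc/n = 3.28 × 10⁶ m/s
a = v²/r = (3.28 × 10⁶)² / 1.41 × 10⁻¹⁰ = 7.64 × 10²² m/s²

7.64 × 10²² m/s²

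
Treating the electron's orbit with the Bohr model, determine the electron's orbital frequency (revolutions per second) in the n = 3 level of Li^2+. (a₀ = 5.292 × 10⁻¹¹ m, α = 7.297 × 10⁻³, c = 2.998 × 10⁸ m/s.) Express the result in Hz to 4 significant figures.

r = n²a₀/Z = 1.588 × 10⁻¹⁰ m, v = Zαc/n = 2.188 × 10⁶ m/s
f = v/(2πr) = 2.193 × 10¹⁵ Hz

2.193 × 10¹⁵ Hz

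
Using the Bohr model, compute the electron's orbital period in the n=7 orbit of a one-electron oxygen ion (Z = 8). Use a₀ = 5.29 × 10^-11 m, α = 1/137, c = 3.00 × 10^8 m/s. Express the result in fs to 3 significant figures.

0.813 fs

r = n²a₀/Z = 7²·5.29 × 10^-11/8 = 3.24 × 10^-10 m
v = Zαc/n = 8·0.00730·3.00 × 10^8/7 = 2.50 × 10^6 m/s
T = 2πr/v = 8.13 × 10^-16 s = 0.813 fs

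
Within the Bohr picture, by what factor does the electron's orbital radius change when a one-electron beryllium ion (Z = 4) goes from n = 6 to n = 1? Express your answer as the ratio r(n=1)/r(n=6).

r ∝ Z^-1 · n^2; with Z fixed, r ∝ n^2.
r(n=1)/r(n=6) = (1/6)^2 = 1/36

1/36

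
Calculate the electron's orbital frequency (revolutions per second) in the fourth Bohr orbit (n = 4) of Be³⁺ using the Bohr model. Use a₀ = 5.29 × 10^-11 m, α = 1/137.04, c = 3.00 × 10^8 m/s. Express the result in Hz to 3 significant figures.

r = n²a₀/Z = 2.12 × 10^-10 m, v = Zαc/n = 2.19 × 10^6 m/s
f = v/(2πr) = 1.65 × 10^15 Hz

1.65 × 10^15 Hz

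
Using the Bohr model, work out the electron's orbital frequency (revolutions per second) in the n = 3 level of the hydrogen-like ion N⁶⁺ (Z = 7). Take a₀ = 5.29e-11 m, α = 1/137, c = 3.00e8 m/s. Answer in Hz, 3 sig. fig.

r = n²a₀/Z = 6.80e-11 m, v = Zαc/n = 5.11e6 m/s
f = v/(2πr) = 1.20e16 Hz

1.20e16 Hz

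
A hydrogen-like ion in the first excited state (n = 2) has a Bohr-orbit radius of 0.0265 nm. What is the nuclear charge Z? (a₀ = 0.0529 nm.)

8

r_n = n²a₀/Z ⇒ Z = n²a₀/r = 2² × 0.0529 / 0.0265 ≈ 7.98
Z = 8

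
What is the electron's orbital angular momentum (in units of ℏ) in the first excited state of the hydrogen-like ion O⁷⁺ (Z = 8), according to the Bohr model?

2

L_n = nℏ, so L/ℏ = n = 2.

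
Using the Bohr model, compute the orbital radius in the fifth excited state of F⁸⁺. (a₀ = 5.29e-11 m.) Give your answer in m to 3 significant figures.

r_n = n²a₀/Z = 6² × 5.29e-11 / 9
    = 36 × 5.29e-11 / 9 = 2.12e-10 m

2.12e-10 m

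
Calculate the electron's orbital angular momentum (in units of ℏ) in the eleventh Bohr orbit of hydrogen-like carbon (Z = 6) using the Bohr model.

L_n = nℏ, so L/ℏ = n = 11.

11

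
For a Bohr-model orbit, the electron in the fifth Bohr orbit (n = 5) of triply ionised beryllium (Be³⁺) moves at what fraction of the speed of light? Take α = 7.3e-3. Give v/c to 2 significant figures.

0.0058

v_n = Zαc/n, so v/c = Zα/n = 4 × 0.0073 / 5 = 0.0058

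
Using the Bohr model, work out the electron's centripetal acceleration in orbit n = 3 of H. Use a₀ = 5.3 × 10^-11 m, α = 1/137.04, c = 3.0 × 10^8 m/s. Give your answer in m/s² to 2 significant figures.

1.1 × 10^21 m/s²

r = n²a₀/Z = 4.8 × 10^-10 m, v = Zαc/n = 7.3 × 10^5 m/s
a = v²/r = (7.3 × 10^5)² / 4.8 × 10^-10 = 1.1 × 10^21 m/s²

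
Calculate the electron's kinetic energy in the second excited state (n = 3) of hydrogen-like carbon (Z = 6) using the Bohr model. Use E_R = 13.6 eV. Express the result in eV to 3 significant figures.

For a Coulomb orbit the virial theorem gives K = −E_n.
E_n = −E_R·Z²/n², so K = E_R·Z²/n² = 13.6 × 6²/3² = 54.4 eV

54.4 eV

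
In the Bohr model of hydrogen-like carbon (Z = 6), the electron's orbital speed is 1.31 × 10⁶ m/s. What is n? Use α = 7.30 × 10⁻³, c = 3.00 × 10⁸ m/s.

v_n = Zαc/n ⇒ n = Zαc/v = 6 × 0.00730 × 3.00 × 10⁸ / 1.31 × 10⁶ ≈ 10.03
n = 10

10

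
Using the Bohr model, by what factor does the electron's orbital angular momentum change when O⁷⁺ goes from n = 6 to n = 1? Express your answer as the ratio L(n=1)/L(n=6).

1/6

L = nℏ depends only on n, so L ∝ n.
L(n=1)/L(n=6) = (1/6)^1 = 1/6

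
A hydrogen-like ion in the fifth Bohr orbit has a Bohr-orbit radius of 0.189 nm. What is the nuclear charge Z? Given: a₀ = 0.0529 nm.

7

r_n = n²a₀/Z ⇒ Z = n²a₀/r = 5² × 0.0529 / 0.189 ≈ 7.00
Z = 7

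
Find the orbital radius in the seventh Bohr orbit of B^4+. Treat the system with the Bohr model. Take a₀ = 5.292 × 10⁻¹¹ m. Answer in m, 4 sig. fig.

5.186 × 10⁻¹⁰ m

r_n = n²a₀/Z = 7² × 5.292 × 10⁻¹¹ / 5
    = 49 × 5.292 × 10⁻¹¹ / 5 = 5.186 × 10⁻¹⁰ m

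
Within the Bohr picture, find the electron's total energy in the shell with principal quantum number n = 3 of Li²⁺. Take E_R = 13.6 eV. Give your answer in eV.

-13.6 eV

E_n = −E_R·Z²/n² = −13.6 × 3²/3² = -13.6 eV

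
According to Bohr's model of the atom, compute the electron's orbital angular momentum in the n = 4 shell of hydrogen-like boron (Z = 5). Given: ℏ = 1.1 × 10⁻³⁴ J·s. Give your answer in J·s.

4.4 × 10⁻³⁴ J·s

L_n = nℏ = 4 × 1.1 × 10⁻³⁴ = 4.4 × 10⁻³⁴ J·s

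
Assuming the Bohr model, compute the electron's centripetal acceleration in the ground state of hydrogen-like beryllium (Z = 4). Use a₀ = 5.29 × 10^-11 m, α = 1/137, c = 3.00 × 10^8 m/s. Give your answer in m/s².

r = n²a₀/Z = 1.32 × 10^-11 m, v = Zαc/n = 8.76 × 10^6 m/s
a = v²/r = (8.76 × 10^6)² / 1.32 × 10^-11 = 5.80 × 10^24 m/s²

5.80 × 10^24 m/s²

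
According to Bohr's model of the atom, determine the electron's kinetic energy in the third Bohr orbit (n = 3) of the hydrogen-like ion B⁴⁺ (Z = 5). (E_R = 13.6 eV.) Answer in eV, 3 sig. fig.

37.8 eV

For a Coulomb orbit the virial theorem gives K = −E_n.
E_n = −E_R·Z²/n², so K = E_R·Z²/n² = 13.6 × 5²/3² = 37.8 eV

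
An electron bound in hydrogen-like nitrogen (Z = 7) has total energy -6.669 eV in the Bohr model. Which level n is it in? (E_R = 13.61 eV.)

10

E_n = −E_R Z²/n² ⇒ n² = E_R Z²/(−E_n) = 13.61 × 7² / 6.669 ≈ 100.00
n = 10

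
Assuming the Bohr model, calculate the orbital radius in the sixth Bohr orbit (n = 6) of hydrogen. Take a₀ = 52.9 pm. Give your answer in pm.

r_n = n²a₀/Z = 6² × 52.9 / 1
    = 36 × 52.9 / 1 = 1900 pm

1900 pm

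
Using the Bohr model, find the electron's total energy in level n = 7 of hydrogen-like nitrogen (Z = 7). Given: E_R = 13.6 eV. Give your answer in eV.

-13.6 eV

E_n = −E_R·Z²/n² = −13.6 × 7²/7² = -13.6 eV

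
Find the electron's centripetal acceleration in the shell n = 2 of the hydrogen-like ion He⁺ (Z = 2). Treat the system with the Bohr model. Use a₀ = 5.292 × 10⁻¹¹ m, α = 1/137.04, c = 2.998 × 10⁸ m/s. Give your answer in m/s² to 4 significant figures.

4.522 × 10²² m/s²

r = n²a₀/Z = 1.058 × 10⁻¹⁰ m, v = Zαc/n = 2.188 × 10⁶ m/s
a = v²/r = (2.188 × 10⁶)² / 1.058 × 10⁻¹⁰ = 4.522 × 10²² m/s²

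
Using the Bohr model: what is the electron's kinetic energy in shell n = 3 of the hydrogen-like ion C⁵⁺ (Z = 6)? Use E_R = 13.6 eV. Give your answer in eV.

54.4 eV

For a Coulomb orbit the virial theorem gives K = −E_n.
E_n = −E_R·Z²/n², so K = E_R·Z²/n² = 13.6 × 6²/3² = 54.4 eV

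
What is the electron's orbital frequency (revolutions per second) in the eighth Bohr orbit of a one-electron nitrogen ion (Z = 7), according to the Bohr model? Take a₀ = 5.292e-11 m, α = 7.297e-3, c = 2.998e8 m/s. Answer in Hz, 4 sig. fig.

6.297e14 Hz

r = n²a₀/Z = 4.838e-10 m, v = Zαc/n = 1.914e6 m/s
f = v/(2πr) = 6.297e14 Hz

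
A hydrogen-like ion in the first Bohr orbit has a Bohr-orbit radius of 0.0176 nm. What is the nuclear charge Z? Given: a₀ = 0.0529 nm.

3

r_n = n²a₀/Z ⇒ Z = n²a₀/r = 1² × 0.0529 / 0.0176 ≈ 3.01
Z = 3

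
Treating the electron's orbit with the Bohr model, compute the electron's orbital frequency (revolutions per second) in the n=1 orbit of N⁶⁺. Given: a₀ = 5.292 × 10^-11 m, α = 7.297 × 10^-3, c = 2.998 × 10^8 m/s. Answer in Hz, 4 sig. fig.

3.224 × 10^17 Hz

r = n²a₀/Z = 7.560 × 10^-12 m, v = Zαc/n = 1.531 × 10^7 m/s
f = v/(2πr) = 3.224 × 10^17 Hz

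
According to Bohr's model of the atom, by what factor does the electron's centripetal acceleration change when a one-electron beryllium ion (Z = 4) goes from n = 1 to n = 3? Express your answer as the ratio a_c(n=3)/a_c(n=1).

1/81

a_c ∝ Z^3 · n^-4; with Z fixed, a_c ∝ n^-4.
a_c(n=3)/a_c(n=1) = (3/1)^-4 = 1/81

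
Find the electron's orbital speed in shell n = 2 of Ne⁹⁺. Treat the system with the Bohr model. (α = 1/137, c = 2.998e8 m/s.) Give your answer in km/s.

v_n = Zαc/n = 10 × 0.007299 × 2.998e8 / 2
    = 1.094e4 km/s

1.094e4 km/s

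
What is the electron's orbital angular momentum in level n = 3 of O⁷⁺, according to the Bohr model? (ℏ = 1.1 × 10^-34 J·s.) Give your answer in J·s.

L_n = nℏ = 3 × 1.1 × 10^-34 = 3.3 × 10^-34 J·s

3.3 × 10^-34 J·s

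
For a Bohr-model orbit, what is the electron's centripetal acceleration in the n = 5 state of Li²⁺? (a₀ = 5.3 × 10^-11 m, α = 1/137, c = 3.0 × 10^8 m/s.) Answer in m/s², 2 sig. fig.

3.9 × 10^21 m/s²

r = n²a₀/Z = 4.4 × 10^-10 m, v = Zαc/n = 1.3 × 10^6 m/s
a = v²/r = (1.3 × 10^6)² / 4.4 × 10^-10 = 3.9 × 10^21 m/s²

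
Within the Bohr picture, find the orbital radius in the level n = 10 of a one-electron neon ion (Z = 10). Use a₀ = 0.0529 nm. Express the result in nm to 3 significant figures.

0.529 nm

r_n = n²a₀/Z = 10² × 0.0529 / 10
    = 100 × 0.0529 / 10 = 0.529 nm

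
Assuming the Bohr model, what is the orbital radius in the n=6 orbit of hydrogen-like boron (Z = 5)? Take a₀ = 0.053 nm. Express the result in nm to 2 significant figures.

0.38 nm

r_n = n²a₀/Z = 6² × 0.053 / 5
    = 36 × 0.053 / 5 = 0.38 nm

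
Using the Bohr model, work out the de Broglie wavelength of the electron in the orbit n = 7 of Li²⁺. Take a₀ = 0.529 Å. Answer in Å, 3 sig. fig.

7.76 Å

The Bohr quantisation condition is nλ = 2πr_n.
r_n = n²a₀/Z = 8.64 Å
λ = 2πr_n/n = 2π·8.64/7 = 7.76 Å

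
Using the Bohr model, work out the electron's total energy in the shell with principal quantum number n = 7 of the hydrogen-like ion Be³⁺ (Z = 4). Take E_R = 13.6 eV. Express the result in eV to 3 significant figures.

E_n = −E_R·Z²/n² = −13.6 × 4²/7² = -4.44 eV

-4.44 eV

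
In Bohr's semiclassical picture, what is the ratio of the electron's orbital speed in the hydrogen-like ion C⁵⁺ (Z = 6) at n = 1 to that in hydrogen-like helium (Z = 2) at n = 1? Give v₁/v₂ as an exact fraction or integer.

3

v ∝ Z^1 · n^-1
v₁/v₂ = (6/2)^1 · (1/1)^-1 = 3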